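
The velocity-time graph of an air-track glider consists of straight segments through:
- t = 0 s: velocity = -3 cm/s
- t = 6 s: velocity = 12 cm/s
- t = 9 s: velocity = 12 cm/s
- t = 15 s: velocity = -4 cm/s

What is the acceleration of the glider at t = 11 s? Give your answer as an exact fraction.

-8/3 cm/s²

Acceleration is the slope of the v-t graph on 9–15 s: (-4 − 12)/(15 − 9) = -8/3 cm/s².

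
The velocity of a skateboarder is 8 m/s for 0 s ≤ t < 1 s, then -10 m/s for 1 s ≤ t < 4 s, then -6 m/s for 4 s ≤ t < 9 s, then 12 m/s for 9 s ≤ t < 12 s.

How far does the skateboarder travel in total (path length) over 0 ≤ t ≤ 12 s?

104 m

Total distance travelled is ∫|v| dt — sum the magnitudes of each area piece.
0–1 s: |8| × 1 = 8 m
1–4 s: |-10| × 3 = 30 m
4–9 s: |-6| × 5 = 30 m
9–12 s: |12| × 3 = 36 m
Total distance = 104 m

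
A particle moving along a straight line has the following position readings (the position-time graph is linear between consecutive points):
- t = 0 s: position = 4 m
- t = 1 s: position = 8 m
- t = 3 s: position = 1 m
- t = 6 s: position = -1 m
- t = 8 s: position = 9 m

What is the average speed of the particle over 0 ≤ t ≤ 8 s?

Average speed = (total path length)/(elapsed time); on a piecewise-linear x-t graph the path length is Σ|Δx|.
0–1 s: |Δx| = |8 − 4| = 4 m
1–3 s: |Δx| = |1 − 8| = 7 m
3–6 s: |Δx| = |-1 − 1| = 2 m
6–8 s: |Δx| = |9 − -1| = 10 m
Total path = 23 m; average speed = 23/8 = 2.875 m/s.

2.875 m/s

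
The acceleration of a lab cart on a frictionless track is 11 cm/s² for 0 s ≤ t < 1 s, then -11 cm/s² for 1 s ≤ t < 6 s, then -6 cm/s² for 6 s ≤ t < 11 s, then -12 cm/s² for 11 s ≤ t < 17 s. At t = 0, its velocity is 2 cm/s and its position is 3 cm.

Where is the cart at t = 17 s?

-995 cm

On each constant-a segment, Δv = aΔt and Δx = v₀Δt + ½aΔt²; chain segment to segment.
0–1 s: v starts 2 cm/s; Δx = 2·1 + ½·11·1² = 7.5 cm; v ends 13 cm/s.
1–6 s: v starts 13 cm/s; Δx = 13·5 + ½·-11·5² = -72.5 cm; v ends -42 cm/s.
6–11 s: v starts -42 cm/s; Δx = -42·5 + ½·-6·5² = -285 cm; v ends -72 cm/s.
11–17 s: v starts -72 cm/s; Δx = -72·6 + ½·-12·6² = -648 cm; v ends -144 cm/s.
x(17) = 3 + Σ Δx = -995 cm.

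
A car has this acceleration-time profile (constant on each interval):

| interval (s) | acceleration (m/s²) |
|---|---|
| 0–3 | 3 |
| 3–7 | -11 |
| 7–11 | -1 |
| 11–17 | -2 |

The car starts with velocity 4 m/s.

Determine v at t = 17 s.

-47 m/s

Δv equals the area under the a-t graph; then v = v₀ + Δv.
0–3 s: 3 × 3 = 9 m/s
3–7 s: -11 × 4 = -44 m/s
7–11 s: -1 × 4 = -4 m/s
11–17 s: -2 × 6 = -12 m/s
Δv = -51 m/s, so v(17) = 4 + (-51) = -47 m/s.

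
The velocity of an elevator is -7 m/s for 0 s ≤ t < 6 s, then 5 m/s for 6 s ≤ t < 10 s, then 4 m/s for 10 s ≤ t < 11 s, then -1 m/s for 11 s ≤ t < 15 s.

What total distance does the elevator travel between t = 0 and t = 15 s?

Total distance travelled is ∫|v| dt — sum the magnitudes of each area piece.
0–6 s: |-7| × 6 = 42 m
6–10 s: |5| × 4 = 20 m
10–11 s: |4| × 1 = 4 m
11–15 s: |-1| × 4 = 4 m
Total distance = 70 m

70 m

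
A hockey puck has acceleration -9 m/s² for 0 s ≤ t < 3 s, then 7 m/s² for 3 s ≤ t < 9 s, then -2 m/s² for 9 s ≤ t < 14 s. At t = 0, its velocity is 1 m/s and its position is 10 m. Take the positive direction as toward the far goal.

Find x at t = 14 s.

On each constant-a segment, Δv = aΔt and Δx = v₀Δt + ½aΔt²; chain segment to segment.
0–3 s: v starts 1 m/s; Δx = 1·3 + ½·-9·3² = -37.5 m; v ends -26 m/s.
3–9 s: v starts -26 m/s; Δx = -26·6 + ½·7·6² = -30 m; v ends 16 m/s.
9–14 s: v starts 16 m/s; Δx = 16·5 + ½·-2·5² = 55 m; v ends 6 m/s.
x(14) = 10 + Σ Δx = -2.5 m.

-2.5 m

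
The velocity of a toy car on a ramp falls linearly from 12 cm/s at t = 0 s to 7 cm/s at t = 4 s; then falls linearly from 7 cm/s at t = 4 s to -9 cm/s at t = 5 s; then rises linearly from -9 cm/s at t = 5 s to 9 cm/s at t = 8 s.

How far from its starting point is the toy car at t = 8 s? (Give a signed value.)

37 cm

Net displacement equals the area under the velocity-time graph (areas below the axis count negative).
0–4 s: ½(12 + 7)(4) = 38 cm
4–5 s: ½(7 + -9)(1) = -1 cm
5–8 s: ½(-9 + 9)(3) = 0 cm
Net displacement = 37 cm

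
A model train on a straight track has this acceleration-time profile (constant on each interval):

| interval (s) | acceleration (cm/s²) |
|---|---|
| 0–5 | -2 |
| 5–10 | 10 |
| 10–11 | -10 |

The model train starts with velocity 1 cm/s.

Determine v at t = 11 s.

31 cm/s

Δv equals the area under the a-t graph; then v = v₀ + Δv.
0–5 s: -2 × 5 = -10 cm/s
5–10 s: 10 × 5 = 50 cm/s
10–11 s: -10 × 1 = -10 cm/s
Δv = 30 cm/s, so v(11) = 1 + (30) = 31 cm/s.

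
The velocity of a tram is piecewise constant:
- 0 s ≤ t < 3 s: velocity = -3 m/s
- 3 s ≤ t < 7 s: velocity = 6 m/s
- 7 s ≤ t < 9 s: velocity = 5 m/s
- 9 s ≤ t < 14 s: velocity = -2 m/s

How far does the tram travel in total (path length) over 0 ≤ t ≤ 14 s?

53 m

Distance (not displacement) is the total path length: add the absolute areas under v-t.
0–3 s: |-3| × 3 = 9 m
3–7 s: |6| × 4 = 24 m
7–9 s: |5| × 2 = 10 m
9–14 s: |-2| × 5 = 10 m
Total distance = 53 m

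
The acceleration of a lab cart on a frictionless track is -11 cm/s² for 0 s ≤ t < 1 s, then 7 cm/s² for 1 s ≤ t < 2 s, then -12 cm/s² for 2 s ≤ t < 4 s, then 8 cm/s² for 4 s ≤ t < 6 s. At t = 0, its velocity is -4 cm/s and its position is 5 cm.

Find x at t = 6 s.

On each constant-a segment, Δv = aΔt and Δx = v₀Δt + ½aΔt²; chain segment to segment.
0–1 s: v starts -4 cm/s; Δx = -4·1 + ½·-11·1² = -9.5 cm; v ends -15 cm/s.
1–2 s: v starts -15 cm/s; Δx = -15·1 + ½·7·1² = -11.5 cm; v ends -8 cm/s.
2–4 s: v starts -8 cm/s; Δx = -8·2 + ½·-12·2² = -40 cm; v ends -32 cm/s.
4–6 s: v starts -32 cm/s; Δx = -32·2 + ½·8·2² = -48 cm; v ends -16 cm/s.
x(6) = 5 + Σ Δx = -104 cm.

-104 cm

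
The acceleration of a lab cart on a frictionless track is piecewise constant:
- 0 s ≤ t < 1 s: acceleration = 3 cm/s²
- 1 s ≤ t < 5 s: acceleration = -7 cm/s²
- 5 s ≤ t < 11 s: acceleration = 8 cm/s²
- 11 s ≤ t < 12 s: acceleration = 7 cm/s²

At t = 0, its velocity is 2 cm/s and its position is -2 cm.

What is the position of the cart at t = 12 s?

On each constant-a segment, Δv = aΔt and Δx = v₀Δt + ½aΔt²; chain segment to segment.
0–1 s: v starts 2 cm/s; Δx = 2·1 + ½·3·1² = 3.5 cm; v ends 5 cm/s.
1–5 s: v starts 5 cm/s; Δx = 5·4 + ½·-7·4² = -36 cm; v ends -23 cm/s.
5–11 s: v starts -23 cm/s; Δx = -23·6 + ½·8·6² = 6 cm; v ends 25 cm/s.
11–12 s: v starts 25 cm/s; Δx = 25·1 + ½·7·1² = 28.5 cm; v ends 32 cm/s.
x(12) = -2 + Σ Δx = 0 cm.

0 cm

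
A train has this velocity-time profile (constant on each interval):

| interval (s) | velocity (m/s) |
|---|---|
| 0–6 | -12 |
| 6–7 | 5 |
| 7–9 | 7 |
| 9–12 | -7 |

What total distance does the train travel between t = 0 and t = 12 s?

Distance (not displacement) is the total path length: add the absolute areas under v-t.
0–6 s: |-12| × 6 = 72 m
6–7 s: |5| × 1 = 5 m
7–9 s: |7| × 2 = 14 m
9–12 s: |-7| × 3 = 21 m
Total distance = 112 m

112 m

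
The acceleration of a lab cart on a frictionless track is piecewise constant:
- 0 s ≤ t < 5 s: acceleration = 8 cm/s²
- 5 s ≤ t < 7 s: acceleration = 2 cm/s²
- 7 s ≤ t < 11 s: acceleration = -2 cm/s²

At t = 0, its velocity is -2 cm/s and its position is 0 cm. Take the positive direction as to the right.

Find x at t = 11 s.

On each constant-a segment, Δv = aΔt and Δx = v₀Δt + ½aΔt²; chain segment to segment.
0–5 s: v starts -2 cm/s; Δx = -2·5 + ½·8·5² = 90 cm; v ends 38 cm/s.
5–7 s: v starts 38 cm/s; Δx = 38·2 + ½·2·2² = 80 cm; v ends 42 cm/s.
7–11 s: v starts 42 cm/s; Δx = 42·4 + ½·-2·4² = 152 cm; v ends 34 cm/s.
x(11) = 0 + Σ Δx = 322 cm.

322 cm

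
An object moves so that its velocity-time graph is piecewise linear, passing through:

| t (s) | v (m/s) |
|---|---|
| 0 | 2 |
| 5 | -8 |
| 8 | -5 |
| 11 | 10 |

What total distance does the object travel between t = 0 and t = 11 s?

49 m

Distance (not displacement) is the total path length: add the absolute areas under v-t.
0–5 s: v = 0 at t = 1 s; triangle areas 1 + 16 = 17 m
5–8 s: |½(-8 + -5)(3)| = 19.5 m
8–11 s: v = 0 at t = 9 s; triangle areas 2.5 + 10 = 12.5 m
Total distance = 49 m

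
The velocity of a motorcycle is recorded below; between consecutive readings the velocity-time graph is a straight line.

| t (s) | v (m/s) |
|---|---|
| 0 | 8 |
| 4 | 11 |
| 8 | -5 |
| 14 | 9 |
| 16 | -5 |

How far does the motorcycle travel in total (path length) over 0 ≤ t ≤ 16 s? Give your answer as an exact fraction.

Distance (not displacement) is the total path length: add the absolute areas under v-t.
0–4 s: |½(8 + 11)(4)| = 38 m
4–8 s: v = 0 at t = 6.75 s; triangle areas 15.125 + 3.125 = 18.25 m
8–14 s: v = 0 at t = 71/7 s; triangle areas 75/14 + 243/14 = 159/7 m
14–16 s: v = 0 at t = 107/7 s; triangle areas 81/14 + 25/14 = 53/7 m
Total distance = 2423/28 m

2423/28 m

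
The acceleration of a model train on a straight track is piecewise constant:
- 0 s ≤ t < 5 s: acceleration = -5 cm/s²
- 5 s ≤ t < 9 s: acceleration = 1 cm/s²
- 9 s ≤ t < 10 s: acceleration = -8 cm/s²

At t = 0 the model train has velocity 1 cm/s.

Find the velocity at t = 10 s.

-28 cm/s

Δv equals the area under the a-t graph; then v = v₀ + Δv.
0–5 s: -5 × 5 = -25 cm/s
5–9 s: 1 × 4 = 4 cm/s
9–10 s: -8 × 1 = -8 cm/s
Δv = -29 cm/s, so v(10) = 1 + (-29) = -28 cm/s.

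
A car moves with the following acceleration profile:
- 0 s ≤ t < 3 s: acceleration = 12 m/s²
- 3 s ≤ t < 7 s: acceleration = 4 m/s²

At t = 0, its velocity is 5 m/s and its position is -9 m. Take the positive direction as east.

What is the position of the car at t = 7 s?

256 m

On each constant-a segment, Δv = aΔt and Δx = v₀Δt + ½aΔt²; chain segment to segment.
0–3 s: v starts 5 m/s; Δx = 5·3 + ½·12·3² = 69 m; v ends 41 m/s.
3–7 s: v starts 41 m/s; Δx = 41·4 + ½·4·4² = 196 m; v ends 57 m/s.
x(7) = -9 + Σ Δx = 256 m.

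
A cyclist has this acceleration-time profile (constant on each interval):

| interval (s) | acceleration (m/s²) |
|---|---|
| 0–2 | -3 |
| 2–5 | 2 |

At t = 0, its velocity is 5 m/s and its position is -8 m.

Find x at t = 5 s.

2 m

On each constant-a segment, Δv = aΔt and Δx = v₀Δt + ½aΔt²; chain segment to segment.
0–2 s: v starts 5 m/s; Δx = 5·2 + ½·-3·2² = 4 m; v ends -1 m/s.
2–5 s: v starts -1 m/s; Δx = -1·3 + ½·2·3² = 6 m; v ends 5 m/s.
x(5) = -8 + Σ Δx = 2 m.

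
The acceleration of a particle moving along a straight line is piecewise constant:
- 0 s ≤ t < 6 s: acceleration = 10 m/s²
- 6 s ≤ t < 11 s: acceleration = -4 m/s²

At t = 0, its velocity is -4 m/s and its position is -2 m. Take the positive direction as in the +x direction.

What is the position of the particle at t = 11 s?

On each constant-a segment, Δv = aΔt and Δx = v₀Δt + ½aΔt²; chain segment to segment.
0–6 s: v starts -4 m/s; Δx = -4·6 + ½·10·6² = 156 m; v ends 56 m/s.
6–11 s: v starts 56 m/s; Δx = 56·5 + ½·-4·5² = 230 m; v ends 36 m/s.
x(11) = -2 + Σ Δx = 384 m.

384 m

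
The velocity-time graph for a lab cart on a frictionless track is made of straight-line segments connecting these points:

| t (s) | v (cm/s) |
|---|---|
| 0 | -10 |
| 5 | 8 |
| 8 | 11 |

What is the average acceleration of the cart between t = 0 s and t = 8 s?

2.625 cm/s²

Average acceleration = Δv/Δt = (11 − -10)/(8 − 0) = 2.625 cm/s².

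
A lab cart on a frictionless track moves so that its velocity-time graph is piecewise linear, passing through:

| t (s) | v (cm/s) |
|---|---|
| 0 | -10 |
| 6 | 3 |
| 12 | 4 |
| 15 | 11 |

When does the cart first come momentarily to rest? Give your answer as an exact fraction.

t = 60/13 s

v changes sign on 0–6 s (from -10 to 3); the graph is linear there, so v = 0 at t = 0 + (10)·(6 − 0)/(3 − -10) = 60/13 s.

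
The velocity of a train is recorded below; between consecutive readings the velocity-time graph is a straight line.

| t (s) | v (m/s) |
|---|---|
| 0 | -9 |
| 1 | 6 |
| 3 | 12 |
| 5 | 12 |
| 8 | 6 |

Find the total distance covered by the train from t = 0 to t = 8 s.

72.9 m

Total distance travelled is ∫|v| dt — sum the magnitudes of each area piece.
0–1 s: v = 0 at t = 0.6 s; triangle areas 2.7 + 1.2 = 3.9 m
1–3 s: |½(6 + 12)(2)| = 18 m
3–5 s: |12| × 2 = 24 m
5–8 s: |½(12 + 6)(3)| = 27 m
Total distance = 72.9 m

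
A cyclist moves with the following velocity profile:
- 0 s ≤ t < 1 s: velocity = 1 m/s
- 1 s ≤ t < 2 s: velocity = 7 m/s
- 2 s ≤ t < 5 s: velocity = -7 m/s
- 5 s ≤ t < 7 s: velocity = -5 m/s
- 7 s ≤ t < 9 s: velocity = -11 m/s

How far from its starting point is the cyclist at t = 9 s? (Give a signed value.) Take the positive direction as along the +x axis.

-45 m

Displacement is the signed area under the v-t curve.
0–1 s: 1 × 1 = 1 m
1–2 s: 7 × 1 = 7 m
2–5 s: -7 × 3 = -21 m
5–7 s: -5 × 2 = -10 m
7–9 s: -11 × 2 = -22 m
Net displacement = -45 m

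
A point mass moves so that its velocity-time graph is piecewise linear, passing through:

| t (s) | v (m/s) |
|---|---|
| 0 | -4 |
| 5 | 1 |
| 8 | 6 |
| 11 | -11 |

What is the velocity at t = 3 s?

On 0–5 s the graph is linear from -4 to 1 m/s: v(3) = -4 + (1 − -4)·(3 − 0)/(5 − 0) = -1 m/s.

-1 m/s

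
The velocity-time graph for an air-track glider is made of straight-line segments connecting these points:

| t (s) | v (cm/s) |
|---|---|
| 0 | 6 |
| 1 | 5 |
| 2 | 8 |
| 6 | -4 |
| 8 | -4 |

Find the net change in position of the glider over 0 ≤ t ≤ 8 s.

12 cm

Displacement is the signed area under the v-t curve.
0–1 s: ½(6 + 5)(1) = 5.5 cm
1–2 s: ½(5 + 8)(1) = 6.5 cm
2–6 s: ½(8 + -4)(4) = 8 cm
6–8 s: -4 × 2 = -8 cm
Net displacement = 12 cm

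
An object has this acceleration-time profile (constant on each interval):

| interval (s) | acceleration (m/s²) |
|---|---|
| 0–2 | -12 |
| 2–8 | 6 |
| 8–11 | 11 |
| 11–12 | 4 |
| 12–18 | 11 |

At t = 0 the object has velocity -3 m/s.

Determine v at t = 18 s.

112 m/s

Δv equals the area under the a-t graph; then v = v₀ + Δv.
0–2 s: -12 × 2 = -24 m/s
2–8 s: 6 × 6 = 36 m/s
8–11 s: 11 × 3 = 33 m/s
11–12 s: 4 × 1 = 4 m/s
12–18 s: 11 × 6 = 66 m/s
Δv = 115 m/s, so v(18) = -3 + (115) = 112 m/s.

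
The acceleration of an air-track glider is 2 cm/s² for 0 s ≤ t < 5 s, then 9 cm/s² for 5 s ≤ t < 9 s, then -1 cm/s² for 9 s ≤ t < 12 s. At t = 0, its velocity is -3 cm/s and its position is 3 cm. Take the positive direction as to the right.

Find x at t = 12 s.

On each constant-a segment, Δv = aΔt and Δx = v₀Δt + ½aΔt²; chain segment to segment.
0–5 s: v starts -3 cm/s; Δx = -3·5 + ½·2·5² = 10 cm; v ends 7 cm/s.
5–9 s: v starts 7 cm/s; Δx = 7·4 + ½·9·4² = 100 cm; v ends 43 cm/s.
9–12 s: v starts 43 cm/s; Δx = 43·3 + ½·-1·3² = 124.5 cm; v ends 40 cm/s.
x(12) = 3 + Σ Δx = 237.5 cm.

237.5 cm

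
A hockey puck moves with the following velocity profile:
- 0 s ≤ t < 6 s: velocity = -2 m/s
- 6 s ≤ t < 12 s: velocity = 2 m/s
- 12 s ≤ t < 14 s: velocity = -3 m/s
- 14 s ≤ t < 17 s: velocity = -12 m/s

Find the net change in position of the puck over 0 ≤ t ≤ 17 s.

Net displacement equals the area under the velocity-time graph (areas below the axis count negative).
0–6 s: -2 × 6 = -12 m
6–12 s: 2 × 6 = 12 m
12–14 s: -3 × 2 = -6 m
14–17 s: -12 × 3 = -36 m
Net displacement = -42 m

-42 m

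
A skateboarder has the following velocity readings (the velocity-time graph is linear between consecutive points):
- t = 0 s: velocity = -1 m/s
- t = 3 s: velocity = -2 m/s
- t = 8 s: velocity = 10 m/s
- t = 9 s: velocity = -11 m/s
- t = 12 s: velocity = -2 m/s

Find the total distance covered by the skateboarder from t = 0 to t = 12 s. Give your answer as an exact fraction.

Total distance travelled is ∫|v| dt — sum the magnitudes of each area piece.
0–3 s: |½(-1 + -2)(3)| = 4.5 m
3–8 s: v = 0 at t = 23/6 s; triangle areas 5/6 + 125/6 = 65/3 m
8–9 s: v = 0 at t = 178/21 s; triangle areas 50/21 + 121/42 = 221/42 m
9–12 s: |½(-11 + -2)(3)| = 19.5 m
Total distance = 713/14 m

713/14 m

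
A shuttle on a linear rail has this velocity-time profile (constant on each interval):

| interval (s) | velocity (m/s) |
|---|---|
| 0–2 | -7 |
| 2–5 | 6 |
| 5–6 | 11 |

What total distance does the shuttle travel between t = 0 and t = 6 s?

43 m

Total distance travelled is ∫|v| dt — sum the magnitudes of each area piece.
0–2 s: |-7| × 2 = 14 m
2–5 s: |6| × 3 = 18 m
5–6 s: |11| × 1 = 11 m
Total distance = 43 m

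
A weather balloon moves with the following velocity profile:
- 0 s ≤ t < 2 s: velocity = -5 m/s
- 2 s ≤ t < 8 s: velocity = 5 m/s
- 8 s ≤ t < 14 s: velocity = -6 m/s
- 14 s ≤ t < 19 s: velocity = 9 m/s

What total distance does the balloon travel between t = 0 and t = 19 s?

121 m

Total distance travelled is ∫|v| dt — sum the magnitudes of each area piece.
0–2 s: |-5| × 2 = 10 m
2–8 s: |5| × 6 = 30 m
8–14 s: |-6| × 6 = 36 m
14–19 s: |9| × 5 = 45 m
Total distance = 121 m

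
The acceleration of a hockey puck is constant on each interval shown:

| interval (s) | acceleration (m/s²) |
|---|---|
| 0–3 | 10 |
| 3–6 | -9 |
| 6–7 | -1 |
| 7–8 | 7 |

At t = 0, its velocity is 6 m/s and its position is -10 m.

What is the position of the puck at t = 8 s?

140.5 m

On each constant-a segment, Δv = aΔt and Δx = v₀Δt + ½aΔt²; chain segment to segment.
0–3 s: v starts 6 m/s; Δx = 6·3 + ½·10·3² = 63 m; v ends 36 m/s.
3–6 s: v starts 36 m/s; Δx = 36·3 + ½·-9·3² = 67.5 m; v ends 9 m/s.
6–7 s: v starts 9 m/s; Δx = 9·1 + ½·-1·1² = 8.5 m; v ends 8 m/s.
7–8 s: v starts 8 m/s; Δx = 8·1 + ½·7·1² = 11.5 m; v ends 15 m/s.
x(8) = -10 + Σ Δx = 140.5 m.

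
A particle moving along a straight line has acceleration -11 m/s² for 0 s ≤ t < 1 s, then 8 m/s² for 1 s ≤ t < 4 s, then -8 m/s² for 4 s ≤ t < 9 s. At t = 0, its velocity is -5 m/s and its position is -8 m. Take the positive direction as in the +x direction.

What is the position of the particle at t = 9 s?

-90.5 m

On each constant-a segment, Δv = aΔt and Δx = v₀Δt + ½aΔt²; chain segment to segment.
0–1 s: v starts -5 m/s; Δx = -5·1 + ½·-11·1² = -10.5 m; v ends -16 m/s.
1–4 s: v starts -16 m/s; Δx = -16·3 + ½·8·3² = -12 m; v ends 8 m/s.
4–9 s: v starts 8 m/s; Δx = 8·5 + ½·-8·5² = -60 m; v ends -32 m/s.
x(9) = -8 + Σ Δx = -90.5 m.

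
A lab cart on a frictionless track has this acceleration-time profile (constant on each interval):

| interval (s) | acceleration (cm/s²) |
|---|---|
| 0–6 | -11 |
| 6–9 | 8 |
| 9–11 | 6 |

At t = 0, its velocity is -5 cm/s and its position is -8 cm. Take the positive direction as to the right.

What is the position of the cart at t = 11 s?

On each constant-a segment, Δv = aΔt and Δx = v₀Δt + ½aΔt²; chain segment to segment.
0–6 s: v starts -5 cm/s; Δx = -5·6 + ½·-11·6² = -228 cm; v ends -71 cm/s.
6–9 s: v starts -71 cm/s; Δx = -71·3 + ½·8·3² = -177 cm; v ends -47 cm/s.
9–11 s: v starts -47 cm/s; Δx = -47·2 + ½·6·2² = -82 cm; v ends -35 cm/s.
x(11) = -8 + Σ Δx = -495 cm.

-495 cm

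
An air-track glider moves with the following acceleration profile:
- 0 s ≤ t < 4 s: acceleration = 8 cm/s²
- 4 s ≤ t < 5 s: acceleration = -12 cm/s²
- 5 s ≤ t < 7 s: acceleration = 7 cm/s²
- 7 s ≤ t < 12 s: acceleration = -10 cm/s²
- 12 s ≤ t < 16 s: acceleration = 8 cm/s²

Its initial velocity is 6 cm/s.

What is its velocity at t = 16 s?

22 cm/s

Δv equals the area under the a-t graph; then v = v₀ + Δv.
0–4 s: 8 × 4 = 32 cm/s
4–5 s: -12 × 1 = -12 cm/s
5–7 s: 7 × 2 = 14 cm/s
7–12 s: -10 × 5 = -50 cm/s
12–16 s: 8 × 4 = 32 cm/s
Δv = 16 cm/s, so v(16) = 6 + (16) = 22 cm/s.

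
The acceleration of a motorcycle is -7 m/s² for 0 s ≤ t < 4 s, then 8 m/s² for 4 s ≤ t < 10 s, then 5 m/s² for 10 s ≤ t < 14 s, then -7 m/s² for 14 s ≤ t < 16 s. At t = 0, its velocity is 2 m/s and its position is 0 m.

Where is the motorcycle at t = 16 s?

138 m

On each constant-a segment, Δv = aΔt and Δx = v₀Δt + ½aΔt²; chain segment to segment.
0–4 s: v starts 2 m/s; Δx = 2·4 + ½·-7·4² = -48 m; v ends -26 m/s.
4–10 s: v starts -26 m/s; Δx = -26·6 + ½·8·6² = -12 m; v ends 22 m/s.
10–14 s: v starts 22 m/s; Δx = 22·4 + ½·5·4² = 128 m; v ends 42 m/s.
14–16 s: v starts 42 m/s; Δx = 42·2 + ½·-7·2² = 70 m; v ends 28 m/s.
x(16) = 0 + Σ Δx = 138 m.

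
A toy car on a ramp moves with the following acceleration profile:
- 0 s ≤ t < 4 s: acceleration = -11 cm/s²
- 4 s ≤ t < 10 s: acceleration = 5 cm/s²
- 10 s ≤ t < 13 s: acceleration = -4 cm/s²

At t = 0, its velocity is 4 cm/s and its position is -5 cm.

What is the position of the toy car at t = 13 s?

-275 cm

On each constant-a segment, Δv = aΔt and Δx = v₀Δt + ½aΔt²; chain segment to segment.
0–4 s: v starts 4 cm/s; Δx = 4·4 + ½·-11·4² = -72 cm; v ends -40 cm/s.
4–10 s: v starts -40 cm/s; Δx = -40·6 + ½·5·6² = -150 cm; v ends -10 cm/s.
10–13 s: v starts -10 cm/s; Δx = -10·3 + ½·-4·3² = -48 cm; v ends -22 cm/s.
x(13) = -5 + Σ Δx = -275 cm.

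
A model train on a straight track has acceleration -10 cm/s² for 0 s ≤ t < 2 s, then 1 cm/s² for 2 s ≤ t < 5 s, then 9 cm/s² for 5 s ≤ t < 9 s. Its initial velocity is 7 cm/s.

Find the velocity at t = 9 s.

26 cm/s

Δv equals the area under the a-t graph; then v = v₀ + Δv.
0–2 s: -10 × 2 = -20 cm/s
2–5 s: 1 × 3 = 3 cm/s
5–9 s: 9 × 4 = 36 cm/s
Δv = 19 cm/s, so v(9) = 7 + (19) = 26 cm/s.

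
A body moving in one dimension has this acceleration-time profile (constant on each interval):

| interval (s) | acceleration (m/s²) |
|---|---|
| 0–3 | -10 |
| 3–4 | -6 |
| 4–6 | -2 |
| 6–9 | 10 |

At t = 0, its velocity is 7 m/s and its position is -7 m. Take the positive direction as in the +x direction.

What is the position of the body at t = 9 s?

-173 m

On each constant-a segment, Δv = aΔt and Δx = v₀Δt + ½aΔt²; chain segment to segment.
0–3 s: v starts 7 m/s; Δx = 7·3 + ½·-10·3² = -24 m; v ends -23 m/s.
3–4 s: v starts -23 m/s; Δx = -23·1 + ½·-6·1² = -26 m; v ends -29 m/s.
4–6 s: v starts -29 m/s; Δx = -29·2 + ½·-2·2² = -62 m; v ends -33 m/s.
6–9 s: v starts -33 m/s; Δx = -33·3 + ½·10·3² = -54 m; v ends -3 m/s.
x(9) = -7 + Σ Δx = -173 m.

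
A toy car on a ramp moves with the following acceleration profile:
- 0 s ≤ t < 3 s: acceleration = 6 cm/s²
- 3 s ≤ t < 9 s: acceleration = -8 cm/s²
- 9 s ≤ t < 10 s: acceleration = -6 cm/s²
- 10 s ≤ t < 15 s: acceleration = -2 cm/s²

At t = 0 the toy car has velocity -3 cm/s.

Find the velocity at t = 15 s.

-49 cm/s

Δv equals the area under the a-t graph; then v = v₀ + Δv.
0–3 s: 6 × 3 = 18 cm/s
3–9 s: -8 × 6 = -48 cm/s
9–10 s: -6 × 1 = -6 cm/s
10–15 s: -2 × 5 = -10 cm/s
Δv = -46 cm/s, so v(15) = -3 + (-46) = -49 cm/s.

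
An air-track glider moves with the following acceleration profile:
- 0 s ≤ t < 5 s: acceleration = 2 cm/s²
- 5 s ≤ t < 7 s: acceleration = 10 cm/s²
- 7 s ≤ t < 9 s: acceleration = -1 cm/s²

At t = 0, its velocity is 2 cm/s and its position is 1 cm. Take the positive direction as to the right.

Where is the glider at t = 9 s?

142 cm

On each constant-a segment, Δv = aΔt and Δx = v₀Δt + ½aΔt²; chain segment to segment.
0–5 s: v starts 2 cm/s; Δx = 2·5 + ½·2·5² = 35 cm; v ends 12 cm/s.
5–7 s: v starts 12 cm/s; Δx = 12·2 + ½·10·2² = 44 cm; v ends 32 cm/s.
7–9 s: v starts 32 cm/s; Δx = 32·2 + ½·-1·2² = 62 cm; v ends 30 cm/s.
x(9) = 1 + Σ Δx = 142 cm.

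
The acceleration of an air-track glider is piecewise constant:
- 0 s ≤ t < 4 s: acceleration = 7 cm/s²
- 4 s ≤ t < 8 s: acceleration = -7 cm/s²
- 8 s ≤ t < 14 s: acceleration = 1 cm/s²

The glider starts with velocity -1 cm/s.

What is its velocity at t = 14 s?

5 cm/s

Δv equals the area under the a-t graph; then v = v₀ + Δv.
0–4 s: 7 × 4 = 28 cm/s
4–8 s: -7 × 4 = -28 cm/s
8–14 s: 1 × 6 = 6 cm/s
Δv = 6 cm/s, so v(14) = -1 + (6) = 5 cm/s.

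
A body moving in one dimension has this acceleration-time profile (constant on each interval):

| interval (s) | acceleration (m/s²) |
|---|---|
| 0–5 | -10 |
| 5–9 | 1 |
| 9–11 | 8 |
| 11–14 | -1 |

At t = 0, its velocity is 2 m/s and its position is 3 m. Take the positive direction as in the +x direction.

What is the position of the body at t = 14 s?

-456.5 m

On each constant-a segment, Δv = aΔt and Δx = v₀Δt + ½aΔt²; chain segment to segment.
0–5 s: v starts 2 m/s; Δx = 2·5 + ½·-10·5² = -115 m; v ends -48 m/s.
5–9 s: v starts -48 m/s; Δx = -48·4 + ½·1·4² = -184 m; v ends -44 m/s.
9–11 s: v starts -44 m/s; Δx = -44·2 + ½·8·2² = -72 m; v ends -28 m/s.
11–14 s: v starts -28 m/s; Δx = -28·3 + ½·-1·3² = -88.5 m; v ends -31 m/s.
x(14) = 3 + Σ Δx = -456.5 m.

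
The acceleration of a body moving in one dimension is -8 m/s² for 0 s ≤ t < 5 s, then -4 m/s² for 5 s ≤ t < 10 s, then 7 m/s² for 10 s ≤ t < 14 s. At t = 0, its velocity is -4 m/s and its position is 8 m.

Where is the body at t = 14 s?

-582 m

On each constant-a segment, Δv = aΔt and Δx = v₀Δt + ½aΔt²; chain segment to segment.
0–5 s: v starts -4 m/s; Δx = -4·5 + ½·-8·5² = -120 m; v ends -44 m/s.
5–10 s: v starts -44 m/s; Δx = -44·5 + ½·-4·5² = -270 m; v ends -64 m/s.
10–14 s: v starts -64 m/s; Δx = -64·4 + ½·7·4² = -200 m; v ends -36 m/s.
x(14) = 8 + Σ Δx = -582 m.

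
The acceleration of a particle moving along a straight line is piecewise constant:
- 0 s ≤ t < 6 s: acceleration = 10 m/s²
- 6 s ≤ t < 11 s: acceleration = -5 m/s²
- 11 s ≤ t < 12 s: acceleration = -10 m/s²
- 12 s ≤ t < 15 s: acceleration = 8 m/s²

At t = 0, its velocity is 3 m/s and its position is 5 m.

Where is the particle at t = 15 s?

On each constant-a segment, Δv = aΔt and Δx = v₀Δt + ½aΔt²; chain segment to segment.
0–6 s: v starts 3 m/s; Δx = 3·6 + ½·10·6² = 198 m; v ends 63 m/s.
6–11 s: v starts 63 m/s; Δx = 63·5 + ½·-5·5² = 252.5 m; v ends 38 m/s.
11–12 s: v starts 38 m/s; Δx = 38·1 + ½·-10·1² = 33 m; v ends 28 m/s.
12–15 s: v starts 28 m/s; Δx = 28·3 + ½·8·3² = 120 m; v ends 52 m/s.
x(15) = 5 + Σ Δx = 608.5 m.

608.5 m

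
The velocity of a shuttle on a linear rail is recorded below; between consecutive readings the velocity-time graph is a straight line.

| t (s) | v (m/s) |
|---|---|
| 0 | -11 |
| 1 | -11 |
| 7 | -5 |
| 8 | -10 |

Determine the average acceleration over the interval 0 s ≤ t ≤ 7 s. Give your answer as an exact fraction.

6/7 m/s²

Average acceleration = Δv/Δt = (-5 − -11)/(7 − 0) = 6/7 m/s².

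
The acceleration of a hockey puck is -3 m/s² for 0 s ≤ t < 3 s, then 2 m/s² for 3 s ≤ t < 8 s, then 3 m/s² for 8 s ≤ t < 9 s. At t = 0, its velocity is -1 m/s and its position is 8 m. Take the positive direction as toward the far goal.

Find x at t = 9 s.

On each constant-a segment, Δv = aΔt and Δx = v₀Δt + ½aΔt²; chain segment to segment.
0–3 s: v starts -1 m/s; Δx = -1·3 + ½·-3·3² = -16.5 m; v ends -10 m/s.
3–8 s: v starts -10 m/s; Δx = -10·5 + ½·2·5² = -25 m; v ends 0 m/s.
8–9 s: v starts 0 m/s; Δx = 0·1 + ½·3·1² = 1.5 m; v ends 3 m/s.
x(9) = 8 + Σ Δx = -32 m.

-32 m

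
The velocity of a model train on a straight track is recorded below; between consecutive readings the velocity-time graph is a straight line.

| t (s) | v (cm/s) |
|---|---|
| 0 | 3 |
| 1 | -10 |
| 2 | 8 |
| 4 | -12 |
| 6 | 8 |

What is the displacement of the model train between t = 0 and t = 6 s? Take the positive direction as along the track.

Displacement is the signed area under the v-t curve.
0–1 s: ½(3 + -10)(1) = -3.5 cm
1–2 s: ½(-10 + 8)(1) = -1 cm
2–4 s: ½(8 + -12)(2) = -4 cm
4–6 s: ½(-12 + 8)(2) = -4 cm
Net displacement = -12.5 cm

-12.5 cm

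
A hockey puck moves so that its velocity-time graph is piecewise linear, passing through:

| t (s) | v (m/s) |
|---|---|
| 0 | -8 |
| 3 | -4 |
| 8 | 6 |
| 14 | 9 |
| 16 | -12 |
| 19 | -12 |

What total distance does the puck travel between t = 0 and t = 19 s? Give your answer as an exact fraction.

859/7 m

Distance (not displacement) is the total path length: add the absolute areas under v-t.
0–3 s: |½(-8 + -4)(3)| = 18 m
3–8 s: v = 0 at t = 5 s; triangle areas 4 + 9 = 13 m
8–14 s: |½(6 + 9)(6)| = 45 m
14–16 s: v = 0 at t = 104/7 s; triangle areas 27/7 + 48/7 = 75/7 m
16–19 s: |-12| × 3 = 36 m
Total distance = 859/7 m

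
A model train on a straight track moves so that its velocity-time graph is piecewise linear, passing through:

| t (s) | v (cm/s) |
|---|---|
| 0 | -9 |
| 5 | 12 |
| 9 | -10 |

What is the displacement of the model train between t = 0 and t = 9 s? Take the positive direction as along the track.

Net displacement equals the area under the velocity-time graph (areas below the axis count negative).
0–5 s: ½(-9 + 12)(5) = 7.5 cm
5–9 s: ½(12 + -10)(4) = 4 cm
Net displacement = 11.5 cm

11.5 cm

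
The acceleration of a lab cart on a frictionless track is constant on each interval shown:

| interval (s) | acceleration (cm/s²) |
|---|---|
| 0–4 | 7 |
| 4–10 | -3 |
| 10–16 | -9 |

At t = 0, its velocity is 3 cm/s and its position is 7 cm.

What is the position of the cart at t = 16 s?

123 cm

On each constant-a segment, Δv = aΔt and Δx = v₀Δt + ½aΔt²; chain segment to segment.
0–4 s: v starts 3 cm/s; Δx = 3·4 + ½·7·4² = 68 cm; v ends 31 cm/s.
4–10 s: v starts 31 cm/s; Δx = 31·6 + ½·-3·6² = 132 cm; v ends 13 cm/s.
10–16 s: v starts 13 cm/s; Δx = 13·6 + ½·-9·6² = -84 cm; v ends -41 cm/s.
x(16) = 7 + Σ Δx = 123 cm.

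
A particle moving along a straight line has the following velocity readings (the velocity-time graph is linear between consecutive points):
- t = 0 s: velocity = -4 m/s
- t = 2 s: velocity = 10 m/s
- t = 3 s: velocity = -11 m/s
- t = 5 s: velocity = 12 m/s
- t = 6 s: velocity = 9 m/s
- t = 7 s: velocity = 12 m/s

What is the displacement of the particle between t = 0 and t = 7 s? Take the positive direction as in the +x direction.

Displacement is the signed area under the v-t curve.
0–2 s: ½(-4 + 10)(2) = 6 m
2–3 s: ½(10 + -11)(1) = -0.5 m
3–5 s: ½(-11 + 12)(2) = 1 m
5–6 s: ½(12 + 9)(1) = 10.5 m
6–7 s: ½(9 + 12)(1) = 10.5 m
Net displacement = 27.5 m

27.5 m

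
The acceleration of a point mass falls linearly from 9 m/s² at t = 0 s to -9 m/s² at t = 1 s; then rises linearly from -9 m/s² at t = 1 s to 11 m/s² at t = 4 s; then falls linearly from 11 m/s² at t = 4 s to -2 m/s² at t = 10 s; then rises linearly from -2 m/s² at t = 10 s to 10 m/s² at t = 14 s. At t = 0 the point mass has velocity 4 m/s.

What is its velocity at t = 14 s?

Δv equals the area under the a-t graph; then v = v₀ + Δv.
0–1 s: ½(9 + -9)(1) = 0 m/s
1–4 s: ½(-9 + 11)(3) = 3 m/s
4–10 s: ½(11 + -2)(6) = 27 m/s
10–14 s: ½(-2 + 10)(4) = 16 m/s
Δv = 46 m/s, so v(14) = 4 + (46) = 50 m/s.

50 m/s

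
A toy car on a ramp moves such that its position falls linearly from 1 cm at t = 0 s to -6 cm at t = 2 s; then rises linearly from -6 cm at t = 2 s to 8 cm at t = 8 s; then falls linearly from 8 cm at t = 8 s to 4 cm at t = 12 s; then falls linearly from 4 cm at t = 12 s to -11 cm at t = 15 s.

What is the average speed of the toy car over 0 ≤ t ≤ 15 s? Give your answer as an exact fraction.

8/3 cm/s

Average speed = (total path length)/(elapsed time); on a piecewise-linear x-t graph the path length is Σ|Δx|.
0–2 s: |Δx| = |-6 − 1| = 7 cm
2–8 s: |Δx| = |8 − -6| = 14 cm
8–12 s: |Δx| = |4 − 8| = 4 cm
12–15 s: |Δx| = |-11 − 4| = 15 cm
Total path = 40 cm; average speed = 40/15 = 8/3 cm/s.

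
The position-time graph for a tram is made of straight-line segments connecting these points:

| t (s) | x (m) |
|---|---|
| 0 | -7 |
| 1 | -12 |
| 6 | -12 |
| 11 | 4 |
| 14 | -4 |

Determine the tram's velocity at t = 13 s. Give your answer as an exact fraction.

-8/3 m/s

Velocity is the slope of the x-t graph on 11–14 s: (-4 − 4)/(14 − 11) = -8/3 m/s.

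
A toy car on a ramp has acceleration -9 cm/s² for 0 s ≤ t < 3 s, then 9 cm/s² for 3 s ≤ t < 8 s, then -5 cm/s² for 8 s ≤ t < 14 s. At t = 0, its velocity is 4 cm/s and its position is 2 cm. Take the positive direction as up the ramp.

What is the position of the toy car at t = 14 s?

13 cm

On each constant-a segment, Δv = aΔt and Δx = v₀Δt + ½aΔt²; chain segment to segment.
0–3 s: v starts 4 cm/s; Δx = 4·3 + ½·-9·3² = -28.5 cm; v ends -23 cm/s.
3–8 s: v starts -23 cm/s; Δx = -23·5 + ½·9·5² = -2.5 cm; v ends 22 cm/s.
8–14 s: v starts 22 cm/s; Δx = 22·6 + ½·-5·6² = 42 cm; v ends -8 cm/s.
x(14) = 2 + Σ Δx = 13 cm.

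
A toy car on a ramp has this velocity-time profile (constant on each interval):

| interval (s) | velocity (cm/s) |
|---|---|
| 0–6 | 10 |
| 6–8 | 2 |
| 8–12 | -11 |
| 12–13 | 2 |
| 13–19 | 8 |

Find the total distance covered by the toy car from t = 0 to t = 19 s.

Total distance travelled is ∫|v| dt — sum the magnitudes of each area piece.
0–6 s: |10| × 6 = 60 cm
6–8 s: |2| × 2 = 4 cm
8–12 s: |-11| × 4 = 44 cm
12–13 s: |2| × 1 = 2 cm
13–19 s: |8| × 6 = 48 cm
Total distance = 158 cm

158 cm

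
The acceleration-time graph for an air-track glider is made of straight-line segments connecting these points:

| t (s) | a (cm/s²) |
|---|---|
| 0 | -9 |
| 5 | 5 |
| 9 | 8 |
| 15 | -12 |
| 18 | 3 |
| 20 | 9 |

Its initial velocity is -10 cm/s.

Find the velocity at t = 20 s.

-7.5 cm/s

Δv equals the area under the a-t graph; then v = v₀ + Δv.
0–5 s: ½(-9 + 5)(5) = -10 cm/s
5–9 s: ½(5 + 8)(4) = 26 cm/s
9–15 s: ½(8 + -12)(6) = -12 cm/s
15–18 s: ½(-12 + 3)(3) = -13.5 cm/s
18–20 s: ½(3 + 9)(2) = 12 cm/s
Δv = 2.5 cm/s, so v(20) = -10 + (2.5) = -7.5 cm/s.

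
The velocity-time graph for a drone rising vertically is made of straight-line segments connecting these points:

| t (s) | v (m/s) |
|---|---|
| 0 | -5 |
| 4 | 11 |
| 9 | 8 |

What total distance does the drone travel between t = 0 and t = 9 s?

Distance (not displacement) is the total path length: add the absolute areas under v-t.
0–4 s: v = 0 at t = 1.25 s; triangle areas 3.125 + 15.125 = 18.25 m
4–9 s: |½(11 + 8)(5)| = 47.5 m
Total distance = 65.75 m

65.75 m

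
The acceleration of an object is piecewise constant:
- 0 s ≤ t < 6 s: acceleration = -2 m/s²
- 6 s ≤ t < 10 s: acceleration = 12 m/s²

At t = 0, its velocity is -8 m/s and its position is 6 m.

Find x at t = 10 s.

-62 m

On each constant-a segment, Δv = aΔt and Δx = v₀Δt + ½aΔt²; chain segment to segment.
0–6 s: v starts -8 m/s; Δx = -8·6 + ½·-2·6² = -84 m; v ends -20 m/s.
6–10 s: v starts -20 m/s; Δx = -20·4 + ½·12·4² = 16 m; v ends 28 m/s.
x(10) = 6 + Σ Δx = -62 m.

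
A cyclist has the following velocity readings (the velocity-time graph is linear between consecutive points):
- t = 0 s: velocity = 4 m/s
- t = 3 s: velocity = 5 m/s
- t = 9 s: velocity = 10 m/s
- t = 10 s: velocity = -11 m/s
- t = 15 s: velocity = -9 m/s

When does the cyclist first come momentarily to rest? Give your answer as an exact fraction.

t = 199/21 s

v changes sign on 9–10 s (from 10 to -11); the graph is linear there, so v = 0 at t = 9 + (-10)·(10 − 9)/(-11 − 10) = 199/21 s.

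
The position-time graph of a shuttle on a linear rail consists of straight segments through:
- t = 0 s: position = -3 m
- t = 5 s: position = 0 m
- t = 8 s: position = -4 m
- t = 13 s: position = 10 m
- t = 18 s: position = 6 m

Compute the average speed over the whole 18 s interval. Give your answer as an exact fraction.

25/18 m/s

Average speed = (total path length)/(elapsed time); on a piecewise-linear x-t graph the path length is Σ|Δx|.
0–5 s: |Δx| = |0 − -3| = 3 m
5–8 s: |Δx| = |-4 − 0| = 4 m
8–13 s: |Δx| = |10 − -4| = 14 m
13–18 s: |Δx| = |6 − 10| = 4 m
Total path = 25 m; average speed = 25/18 = 25/18 m/s.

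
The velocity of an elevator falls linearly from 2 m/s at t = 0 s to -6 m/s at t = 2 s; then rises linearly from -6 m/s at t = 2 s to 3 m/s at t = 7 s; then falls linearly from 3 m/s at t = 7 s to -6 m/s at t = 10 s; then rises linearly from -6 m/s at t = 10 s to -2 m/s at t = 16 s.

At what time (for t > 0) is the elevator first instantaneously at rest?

t = 0.5 s

v changes sign on 0–2 s (from 2 to -6); the graph is linear there, so v = 0 at t = 0 + (-2)·(2 − 0)/(-6 − 2) = 0.5 s.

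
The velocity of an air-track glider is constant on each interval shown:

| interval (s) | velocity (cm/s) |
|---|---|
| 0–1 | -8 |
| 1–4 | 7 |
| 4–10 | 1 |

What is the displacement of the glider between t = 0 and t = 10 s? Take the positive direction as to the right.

Net displacement equals the area under the velocity-time graph (areas below the axis count negative).
0–1 s: -8 × 1 = -8 cm
1–4 s: 7 × 3 = 21 cm
4–10 s: 1 × 6 = 6 cm
Net displacement = 19 cm

19 cm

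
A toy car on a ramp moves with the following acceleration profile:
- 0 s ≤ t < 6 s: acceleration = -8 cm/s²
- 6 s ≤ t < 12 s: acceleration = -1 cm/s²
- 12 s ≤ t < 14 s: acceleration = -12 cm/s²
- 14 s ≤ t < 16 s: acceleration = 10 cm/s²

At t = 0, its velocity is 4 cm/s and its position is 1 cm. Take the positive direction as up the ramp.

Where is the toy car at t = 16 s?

-653 cm

On each constant-a segment, Δv = aΔt and Δx = v₀Δt + ½aΔt²; chain segment to segment.
0–6 s: v starts 4 cm/s; Δx = 4·6 + ½·-8·6² = -120 cm; v ends -44 cm/s.
6–12 s: v starts -44 cm/s; Δx = -44·6 + ½·-1·6² = -282 cm; v ends -50 cm/s.
12–14 s: v starts -50 cm/s; Δx = -50·2 + ½·-12·2² = -124 cm; v ends -74 cm/s.
14–16 s: v starts -74 cm/s; Δx = -74·2 + ½·10·2² = -128 cm; v ends -54 cm/s.
x(16) = 1 + Σ Δx = -653 cm.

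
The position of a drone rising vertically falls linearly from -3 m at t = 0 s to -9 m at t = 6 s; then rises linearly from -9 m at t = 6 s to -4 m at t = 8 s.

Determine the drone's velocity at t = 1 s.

-1 m/s

Velocity is the slope of the x-t graph on 0–6 s: (-9 − -3)/(6 − 0) = -1 m/s.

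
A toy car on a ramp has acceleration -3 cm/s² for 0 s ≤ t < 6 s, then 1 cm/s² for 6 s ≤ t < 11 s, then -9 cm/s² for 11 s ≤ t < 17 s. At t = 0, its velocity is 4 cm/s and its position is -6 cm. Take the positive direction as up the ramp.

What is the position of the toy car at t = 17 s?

On each constant-a segment, Δv = aΔt and Δx = v₀Δt + ½aΔt²; chain segment to segment.
0–6 s: v starts 4 cm/s; Δx = 4·6 + ½·-3·6² = -30 cm; v ends -14 cm/s.
6–11 s: v starts -14 cm/s; Δx = -14·5 + ½·1·5² = -57.5 cm; v ends -9 cm/s.
11–17 s: v starts -9 cm/s; Δx = -9·6 + ½·-9·6² = -216 cm; v ends -63 cm/s.
x(17) = -6 + Σ Δx = -309.5 cm.

-309.5 cm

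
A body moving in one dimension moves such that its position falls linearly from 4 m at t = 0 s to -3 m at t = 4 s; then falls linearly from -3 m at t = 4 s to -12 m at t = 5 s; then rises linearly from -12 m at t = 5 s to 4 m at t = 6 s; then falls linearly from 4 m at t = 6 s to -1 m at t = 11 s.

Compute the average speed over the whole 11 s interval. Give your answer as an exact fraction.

37/11 m/s

Average speed = (total path length)/(elapsed time); on a piecewise-linear x-t graph the path length is Σ|Δx|.
0–4 s: |Δx| = |-3 − 4| = 7 m
4–5 s: |Δx| = |-12 − -3| = 9 m
5–6 s: |Δx| = |4 − -12| = 16 m
6–11 s: |Δx| = |-1 − 4| = 5 m
Total path = 37 m; average speed = 37/11 = 37/11 m/s.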